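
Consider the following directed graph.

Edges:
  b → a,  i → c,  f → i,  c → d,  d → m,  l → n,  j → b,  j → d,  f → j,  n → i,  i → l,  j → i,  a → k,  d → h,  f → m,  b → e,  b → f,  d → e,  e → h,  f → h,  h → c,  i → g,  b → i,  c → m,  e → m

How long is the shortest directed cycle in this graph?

3

For each vertex v, BFS finds the shortest path from v back to v.
The shortest such closed walk is j → b → f → j, length 3.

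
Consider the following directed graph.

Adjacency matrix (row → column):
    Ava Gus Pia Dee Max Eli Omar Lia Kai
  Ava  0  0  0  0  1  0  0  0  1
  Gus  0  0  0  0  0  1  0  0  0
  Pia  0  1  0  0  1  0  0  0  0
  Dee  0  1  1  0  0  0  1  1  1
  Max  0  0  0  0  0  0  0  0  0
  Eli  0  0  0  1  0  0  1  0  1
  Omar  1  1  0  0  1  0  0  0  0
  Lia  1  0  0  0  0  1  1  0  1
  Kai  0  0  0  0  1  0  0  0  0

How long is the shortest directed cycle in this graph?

3

For each vertex v, BFS finds the shortest path from v back to v.
The shortest such closed walk is Dee → Lia → Eli → Dee, length 3.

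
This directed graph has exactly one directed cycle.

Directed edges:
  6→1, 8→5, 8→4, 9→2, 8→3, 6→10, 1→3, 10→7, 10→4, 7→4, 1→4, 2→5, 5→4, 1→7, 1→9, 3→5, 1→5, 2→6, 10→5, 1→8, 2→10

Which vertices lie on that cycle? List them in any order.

1, 2, 6, 9

DFS with gray/black marking from 2:
2 gray
  10 gray
    5 gray
      4 gray
      4 black
    5 black
    7 gray
      7→4: 4 black — skip
    7 black
    10→4: 4 black — skip
  10 black
  6 gray
    6→10: 10 black — skip
    1 gray
      1→5: 5 black — skip
      1→4: 4 black — skip
      9 gray
        9→2: 2 is gray → back edge
Back edge closes the cycle 2 → 6 → 1 → 9 → 2; its vertices are {1, 2, 6, 9}.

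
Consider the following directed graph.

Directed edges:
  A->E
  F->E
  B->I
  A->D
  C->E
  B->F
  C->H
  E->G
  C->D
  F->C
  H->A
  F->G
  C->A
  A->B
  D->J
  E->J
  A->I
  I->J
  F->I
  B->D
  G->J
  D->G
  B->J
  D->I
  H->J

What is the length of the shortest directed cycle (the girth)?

4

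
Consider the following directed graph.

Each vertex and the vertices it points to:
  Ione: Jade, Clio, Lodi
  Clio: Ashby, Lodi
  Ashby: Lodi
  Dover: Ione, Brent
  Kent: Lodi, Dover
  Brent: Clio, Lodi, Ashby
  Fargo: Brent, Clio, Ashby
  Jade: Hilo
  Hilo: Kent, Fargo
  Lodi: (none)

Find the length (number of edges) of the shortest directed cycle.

For each vertex v, BFS finds the shortest path from v back to v.
The shortest such closed walk is Dover → Ione → Jade → Hilo → Kent → Dover, length 5.

5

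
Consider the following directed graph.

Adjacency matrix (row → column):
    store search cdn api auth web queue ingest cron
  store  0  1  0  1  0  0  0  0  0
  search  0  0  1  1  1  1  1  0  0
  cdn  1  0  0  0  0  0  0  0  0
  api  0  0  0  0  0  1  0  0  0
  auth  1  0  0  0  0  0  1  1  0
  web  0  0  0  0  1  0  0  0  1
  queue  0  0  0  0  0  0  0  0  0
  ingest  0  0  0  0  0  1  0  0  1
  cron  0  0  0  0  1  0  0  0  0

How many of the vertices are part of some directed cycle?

8

A vertex is on a directed cycle iff it belongs to a strongly connected component of size ≥ 2 (or has a self-loop).
The vertices on cycles are {api, cdn, web, auth, cron, store, ingest, search} — 8 in total.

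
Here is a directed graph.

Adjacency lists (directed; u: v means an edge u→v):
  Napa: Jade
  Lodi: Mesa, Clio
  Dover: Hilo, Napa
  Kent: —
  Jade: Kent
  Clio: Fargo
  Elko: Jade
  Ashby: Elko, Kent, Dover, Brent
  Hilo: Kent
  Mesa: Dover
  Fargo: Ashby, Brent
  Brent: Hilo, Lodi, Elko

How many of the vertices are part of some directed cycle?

5

A vertex is on a directed cycle iff it belongs to a strongly connected component of size ≥ 2 (or has a self-loop).
The vertices on cycles are {Clio, Lodi, Ashby, Brent, Fargo} — 5 in total.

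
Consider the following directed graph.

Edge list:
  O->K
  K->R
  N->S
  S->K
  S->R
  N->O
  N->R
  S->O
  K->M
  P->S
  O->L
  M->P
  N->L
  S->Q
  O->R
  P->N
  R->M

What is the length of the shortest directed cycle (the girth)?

For each vertex v, BFS finds the shortest path from v back to v.
The shortest such closed walk is P → N → R → M → P, length 4.

4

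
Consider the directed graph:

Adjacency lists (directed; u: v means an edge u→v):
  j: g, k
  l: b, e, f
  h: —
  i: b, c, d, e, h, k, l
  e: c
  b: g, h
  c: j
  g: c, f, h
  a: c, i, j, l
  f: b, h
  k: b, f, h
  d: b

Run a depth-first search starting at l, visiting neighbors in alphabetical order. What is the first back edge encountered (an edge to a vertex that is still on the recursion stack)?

j→g

DFS from l (visiting neighbors in alphabetical order); mark gray on enter, black on exit:
l gray
  b gray
    g gray
      c gray
        j gray
          j→g: g is gray → back edge
First back edge: j → g.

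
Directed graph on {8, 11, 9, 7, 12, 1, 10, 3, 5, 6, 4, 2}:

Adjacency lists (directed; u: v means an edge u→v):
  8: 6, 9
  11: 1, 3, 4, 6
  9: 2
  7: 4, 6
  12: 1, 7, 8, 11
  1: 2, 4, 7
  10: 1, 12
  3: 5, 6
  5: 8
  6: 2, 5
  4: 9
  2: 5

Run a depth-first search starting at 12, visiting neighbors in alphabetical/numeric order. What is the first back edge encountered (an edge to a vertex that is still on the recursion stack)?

DFS from 12 (visiting neighbors in alphabetical/numeric order); mark gray on enter, black on exit:
12 gray
  1 gray
    2 gray
      5 gray
        8 gray
          6 gray
            6→2: 2 is gray → back edge
First back edge: 6 → 2.

6->2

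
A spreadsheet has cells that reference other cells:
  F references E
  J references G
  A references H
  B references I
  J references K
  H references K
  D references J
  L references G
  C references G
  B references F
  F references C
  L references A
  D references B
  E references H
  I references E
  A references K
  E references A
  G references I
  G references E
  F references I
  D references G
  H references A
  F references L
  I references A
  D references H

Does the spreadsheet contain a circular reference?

Yes

DFS with white/gray/black marking, starting from D:
D gray
  H gray
    A gray
      A→H: H is gray → back edge
Back edge found, so a cycle exists: H → A → H.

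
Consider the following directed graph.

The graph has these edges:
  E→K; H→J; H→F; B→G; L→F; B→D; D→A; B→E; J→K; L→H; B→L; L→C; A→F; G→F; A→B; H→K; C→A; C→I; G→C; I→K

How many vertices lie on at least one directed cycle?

A vertex is on a directed cycle iff it belongs to a strongly connected component of size ≥ 2 (or has a self-loop).
The vertices on cycles are {A, B, C, D, G, L} — 6 in total.

6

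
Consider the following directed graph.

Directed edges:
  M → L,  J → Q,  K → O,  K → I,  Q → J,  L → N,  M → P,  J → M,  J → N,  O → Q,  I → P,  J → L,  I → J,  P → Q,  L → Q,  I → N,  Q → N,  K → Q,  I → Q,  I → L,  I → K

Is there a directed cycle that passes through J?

Yes

J is on a cycle iff J can reach itself via ≥1 edge.
J → Q → J — yes.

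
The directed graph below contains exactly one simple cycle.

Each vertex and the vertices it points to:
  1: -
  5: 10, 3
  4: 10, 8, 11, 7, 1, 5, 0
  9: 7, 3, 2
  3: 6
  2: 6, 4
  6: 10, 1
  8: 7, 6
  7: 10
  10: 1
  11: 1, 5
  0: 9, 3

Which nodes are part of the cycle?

0, 2, 4, 9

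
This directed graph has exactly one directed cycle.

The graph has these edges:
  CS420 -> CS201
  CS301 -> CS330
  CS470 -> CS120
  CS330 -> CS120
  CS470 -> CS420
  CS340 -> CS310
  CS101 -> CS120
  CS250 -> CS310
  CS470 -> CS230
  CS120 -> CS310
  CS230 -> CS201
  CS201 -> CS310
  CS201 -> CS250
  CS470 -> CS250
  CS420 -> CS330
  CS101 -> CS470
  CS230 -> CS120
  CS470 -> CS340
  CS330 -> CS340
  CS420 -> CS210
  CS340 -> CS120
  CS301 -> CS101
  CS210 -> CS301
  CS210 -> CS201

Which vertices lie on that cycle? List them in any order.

CS101, CS210, CS301, CS420, CS470

DFS with gray/black marking from CS301:
CS301 gray
  CS101 gray
    CS470 gray
      CS230 gray
        CS201 gray
          CS250 gray
            CS310 gray
            CS310 black
          CS250 black
          CS201→CS310: CS310 black — skip
        CS201 black
        CS120 gray
          CS120→CS310: CS310 black — skip
        CS120 black
      CS230 black
      CS470→CS120: CS120 black — skip
      CS420 gray
        CS210 gray
          CS210→CS301: CS301 is gray → back edge
Back edge closes the cycle CS301 → CS101 → CS470 → CS420 → CS210 → CS301; its vertices are {CS101, CS210, CS301, CS420, CS470}.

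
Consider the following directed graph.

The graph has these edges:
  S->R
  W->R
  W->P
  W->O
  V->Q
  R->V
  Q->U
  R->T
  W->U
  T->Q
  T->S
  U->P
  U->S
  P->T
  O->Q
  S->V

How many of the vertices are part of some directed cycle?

7

A vertex is on a directed cycle iff it belongs to a strongly connected component of size ≥ 2 (or has a self-loop).
The vertices on cycles are {P, Q, R, S, T, U, V} — 7 in total.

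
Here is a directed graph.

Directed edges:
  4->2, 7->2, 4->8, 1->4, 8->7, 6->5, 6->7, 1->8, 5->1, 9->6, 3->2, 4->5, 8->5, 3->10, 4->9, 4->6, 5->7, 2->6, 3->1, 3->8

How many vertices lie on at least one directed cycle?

8

A vertex is on a directed cycle iff it belongs to a strongly connected component of size ≥ 2 (or has a self-loop).
The vertices on cycles are {1, 2, 4, 5, 6, 7, 8, 9} — 8 in total.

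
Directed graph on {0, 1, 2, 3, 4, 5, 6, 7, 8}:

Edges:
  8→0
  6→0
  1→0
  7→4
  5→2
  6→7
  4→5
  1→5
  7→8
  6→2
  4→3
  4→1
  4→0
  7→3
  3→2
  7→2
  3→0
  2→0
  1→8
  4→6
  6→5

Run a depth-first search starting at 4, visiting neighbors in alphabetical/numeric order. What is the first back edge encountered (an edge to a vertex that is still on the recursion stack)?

DFS from 4 (visiting neighbors in alphabetical/numeric order); mark gray on enter, black on exit:
4 gray
  0 gray
  0 black
  1 gray
    1→0: 0 black — skip
    5 gray
      2 gray
        2→0: 0 black — skip
      2 black
    5 black
    8 gray
      8→0: 0 black — skip
    8 black
  1 black
  3 gray
    3→0: 0 black — skip
    3→2: 2 black — skip
  3 black
  4→5: 5 black — skip
  6 gray
    6→0: 0 black — skip
    6→2: 2 black — skip
    6→5: 5 black — skip
    7 gray
      7→2: 2 black — skip
      7→3: 3 black — skip
      7→4: 4 is gray → back edge
First back edge: 7 → 4.

7→4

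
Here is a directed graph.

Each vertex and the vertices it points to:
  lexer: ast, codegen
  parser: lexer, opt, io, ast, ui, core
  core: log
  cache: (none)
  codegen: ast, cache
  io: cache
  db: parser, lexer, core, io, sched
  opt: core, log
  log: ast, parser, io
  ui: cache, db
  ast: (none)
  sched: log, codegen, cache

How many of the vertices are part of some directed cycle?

A vertex is on a directed cycle iff it belongs to a strongly connected component of size ≥ 2 (or has a self-loop).
The vertices on cycles are {db, ui, log, opt, core, sched, parser} — 7 in total.

7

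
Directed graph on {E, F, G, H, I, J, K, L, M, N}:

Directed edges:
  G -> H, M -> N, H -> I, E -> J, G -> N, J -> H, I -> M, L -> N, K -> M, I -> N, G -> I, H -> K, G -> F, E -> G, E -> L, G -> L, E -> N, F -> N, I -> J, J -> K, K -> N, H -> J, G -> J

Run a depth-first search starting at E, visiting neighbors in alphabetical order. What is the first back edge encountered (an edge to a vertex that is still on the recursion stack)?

DFS from E (visiting neighbors in alphabetical order); mark gray on enter, black on exit:
E gray
  G gray
    F gray
      N gray
      N black
    F black
    H gray
      I gray
        J gray
          J→H: H is gray → back edge
First back edge: J → H.

J→H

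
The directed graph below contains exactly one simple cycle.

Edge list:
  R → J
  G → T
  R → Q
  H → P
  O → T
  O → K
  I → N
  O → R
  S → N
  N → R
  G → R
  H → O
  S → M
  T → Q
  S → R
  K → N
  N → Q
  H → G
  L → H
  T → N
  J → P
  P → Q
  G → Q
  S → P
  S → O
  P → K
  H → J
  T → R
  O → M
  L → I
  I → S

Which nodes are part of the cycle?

DFS with gray/black marking from J:
J gray
  P gray
    K gray
      N gray
        R gray
          R→J: J is gray → back edge
Back edge closes the cycle J → P → K → N → R → J; its vertices are {J, K, N, P, R}.

J, K, N, P, R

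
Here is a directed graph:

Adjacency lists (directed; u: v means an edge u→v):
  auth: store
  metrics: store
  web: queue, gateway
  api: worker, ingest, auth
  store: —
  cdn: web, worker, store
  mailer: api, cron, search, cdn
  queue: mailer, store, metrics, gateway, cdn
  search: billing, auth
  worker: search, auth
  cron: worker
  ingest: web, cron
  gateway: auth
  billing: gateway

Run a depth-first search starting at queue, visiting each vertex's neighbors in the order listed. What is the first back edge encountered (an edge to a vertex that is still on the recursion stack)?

DFS from queue (visiting each vertex's neighbors in the order listed); mark gray on enter, black on exit:
queue gray
  mailer gray
    api gray
      worker gray
        search gray
          billing gray
            gateway gray
              auth gray
                store gray
                store black
              auth black
            gateway black
          billing black
          search→auth: auth black — skip
        search black
        worker→auth: auth black — skip
      worker black
      ingest gray
        web gray
          web→queue: queue is gray → back edge
First back edge: web → queue.

web->queue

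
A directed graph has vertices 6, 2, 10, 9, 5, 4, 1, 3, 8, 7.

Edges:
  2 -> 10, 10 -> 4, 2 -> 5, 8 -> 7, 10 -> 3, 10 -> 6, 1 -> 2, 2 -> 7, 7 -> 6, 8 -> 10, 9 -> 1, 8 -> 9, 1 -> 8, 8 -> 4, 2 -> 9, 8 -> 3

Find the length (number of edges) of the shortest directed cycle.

For each vertex v, BFS finds the shortest path from v back to v.
The shortest such closed walk is 1 → 2 → 9 → 1, length 3.

3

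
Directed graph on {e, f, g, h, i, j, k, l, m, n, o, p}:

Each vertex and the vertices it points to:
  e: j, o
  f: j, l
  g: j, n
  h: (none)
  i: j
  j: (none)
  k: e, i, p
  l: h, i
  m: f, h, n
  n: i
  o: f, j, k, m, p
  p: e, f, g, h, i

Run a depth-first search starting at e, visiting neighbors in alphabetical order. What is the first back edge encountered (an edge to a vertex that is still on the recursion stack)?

DFS from e (visiting neighbors in alphabetical order); mark gray on enter, black on exit:
e gray
  j gray
  j black
  o gray
    f gray
      f→j: j black — skip
      l gray
        h gray
        h black
        i gray
          i→j: j black — skip
        i black
      l black
    f black
    o→j: j black — skip
    k gray
      k→e: e is gray → back edge
First back edge: k → e.

k→e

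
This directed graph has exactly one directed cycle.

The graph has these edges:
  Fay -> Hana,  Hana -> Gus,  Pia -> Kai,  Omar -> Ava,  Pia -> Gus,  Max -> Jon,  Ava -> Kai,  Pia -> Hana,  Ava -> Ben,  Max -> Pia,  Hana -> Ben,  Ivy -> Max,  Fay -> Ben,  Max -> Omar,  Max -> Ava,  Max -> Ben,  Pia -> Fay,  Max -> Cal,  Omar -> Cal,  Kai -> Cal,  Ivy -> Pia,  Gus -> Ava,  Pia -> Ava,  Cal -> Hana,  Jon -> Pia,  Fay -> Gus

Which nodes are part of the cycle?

Ava, Cal, Gus, Kai, Hana

DFS with gray/black marking from Kai:
Kai gray
  Cal gray
    Hana gray
      Gus gray
        Ava gray
          Ben gray
          Ben black
          Ava→Kai: Kai is gray → back edge
Back edge closes the cycle Kai → Cal → Hana → Gus → Ava → Kai; its vertices are {Ava, Cal, Gus, Kai, Hana}.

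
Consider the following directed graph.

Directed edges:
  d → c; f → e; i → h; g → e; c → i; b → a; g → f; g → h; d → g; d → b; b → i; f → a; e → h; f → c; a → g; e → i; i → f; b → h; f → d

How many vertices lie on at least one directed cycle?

A vertex is on a directed cycle iff it belongs to a strongly connected component of size ≥ 2 (or has a self-loop).
The vertices on cycles are {a, b, c, d, e, f, g, i} — 8 in total.

8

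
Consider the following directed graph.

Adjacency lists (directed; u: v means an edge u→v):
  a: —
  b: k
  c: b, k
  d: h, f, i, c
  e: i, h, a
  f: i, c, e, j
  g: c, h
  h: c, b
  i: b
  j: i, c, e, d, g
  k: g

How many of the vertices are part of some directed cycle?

A vertex is on a directed cycle iff it belongs to a strongly connected component of size ≥ 2 (or has a self-loop).
The vertices on cycles are {b, c, d, f, g, h, j, k} — 8 in total.

8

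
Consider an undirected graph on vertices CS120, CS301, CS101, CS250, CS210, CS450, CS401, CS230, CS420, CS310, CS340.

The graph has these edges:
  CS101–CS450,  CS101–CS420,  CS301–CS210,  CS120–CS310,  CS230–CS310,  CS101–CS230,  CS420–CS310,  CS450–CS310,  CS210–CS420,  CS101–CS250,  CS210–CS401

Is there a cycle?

DFS, tracking each vertex's parent; an edge to a visited non-parent vertex closes a cycle.
Start from CS120:
visit CS120 (parent –)
  visit CS310 (parent CS120)
    visit CS420 (parent CS310)
      CS420–CS310: parent, skip
      visit CS210 (parent CS420)
        visit CS401 (parent CS210)
          CS401–CS210: parent, skip
        CS210–CS420: parent, skip
        visit CS301 (parent CS210)
          CS301–CS210: parent, skip
      visit CS101 (parent CS420)
        visit CS250 (parent CS101)
          CS250–CS101: parent, skip
        visit CS450 (parent CS101)
          CS450–CS310: CS310 visited and ≠ parent → cycle
Cycle: CS310 – CS420 – CS101 – CS450 – CS310.

Yes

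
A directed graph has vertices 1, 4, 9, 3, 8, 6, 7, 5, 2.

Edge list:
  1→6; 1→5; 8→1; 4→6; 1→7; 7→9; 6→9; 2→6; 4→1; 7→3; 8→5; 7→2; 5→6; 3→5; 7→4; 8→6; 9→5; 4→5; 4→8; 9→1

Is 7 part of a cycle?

Yes

7 is on a cycle iff 7 can reach itself via ≥1 edge.
7 → 9 → 1 → 7 — yes.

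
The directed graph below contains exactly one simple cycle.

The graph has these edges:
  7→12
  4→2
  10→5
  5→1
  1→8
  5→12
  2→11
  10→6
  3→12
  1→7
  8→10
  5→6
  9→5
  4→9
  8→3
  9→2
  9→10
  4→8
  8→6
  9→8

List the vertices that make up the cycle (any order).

1, 5, 8, 10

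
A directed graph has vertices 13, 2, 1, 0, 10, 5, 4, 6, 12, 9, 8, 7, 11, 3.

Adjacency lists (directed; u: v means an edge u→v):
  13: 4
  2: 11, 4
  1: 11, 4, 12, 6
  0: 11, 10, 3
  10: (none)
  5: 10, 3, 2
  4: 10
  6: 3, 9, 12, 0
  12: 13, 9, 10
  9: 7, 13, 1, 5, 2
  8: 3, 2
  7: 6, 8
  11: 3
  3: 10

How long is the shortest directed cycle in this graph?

3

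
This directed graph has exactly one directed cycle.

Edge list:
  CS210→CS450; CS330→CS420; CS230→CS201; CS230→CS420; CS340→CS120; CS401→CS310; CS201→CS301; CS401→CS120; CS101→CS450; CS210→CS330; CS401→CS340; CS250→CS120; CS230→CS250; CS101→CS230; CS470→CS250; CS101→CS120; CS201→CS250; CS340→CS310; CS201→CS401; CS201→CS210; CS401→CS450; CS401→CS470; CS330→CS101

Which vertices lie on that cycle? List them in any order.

DFS with gray/black marking from CS201:
CS201 gray
  CS401 gray
    CS340 gray
      CS120 gray
      CS120 black
      CS310 gray
      CS310 black
    CS340 black
    CS470 gray
      CS250 gray
        CS250→CS120: CS120 black — skip
      CS250 black
    CS470 black
    CS401→CS310: CS310 black — skip
    CS401→CS120: CS120 black — skip
    CS450 gray
    CS450 black
  CS401 black
  CS201→CS250: CS250 black — skip
  CS301 gray
  CS301 black
  CS210 gray
    CS330 gray
      CS101 gray
        CS101→CS450: CS450 black — skip
        CS230 gray
          CS420 gray
          CS420 black
          CS230→CS201: CS201 is gray → back edge
Back edge closes the cycle CS201 → CS210 → CS330 → CS101 → CS230 → CS201; its vertices are {CS101, CS201, CS210, CS230, CS330}.

CS101, CS201, CS210, CS230, CS330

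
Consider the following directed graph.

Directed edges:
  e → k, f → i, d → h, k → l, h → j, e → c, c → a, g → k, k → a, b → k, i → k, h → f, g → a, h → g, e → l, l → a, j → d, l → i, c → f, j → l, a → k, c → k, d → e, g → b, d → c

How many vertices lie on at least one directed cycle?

A vertex is on a directed cycle iff it belongs to a strongly connected component of size ≥ 2 (or has a self-loop).
The vertices on cycles are {a, d, h, i, j, k, l} — 7 in total.

7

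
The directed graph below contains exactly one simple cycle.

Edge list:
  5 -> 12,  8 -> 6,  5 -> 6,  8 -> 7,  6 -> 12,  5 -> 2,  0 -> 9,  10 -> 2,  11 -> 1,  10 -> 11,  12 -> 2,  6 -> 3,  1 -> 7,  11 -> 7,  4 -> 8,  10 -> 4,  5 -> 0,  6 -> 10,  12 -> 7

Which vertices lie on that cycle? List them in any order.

4, 6, 8, 10

DFS with gray/black marking from 6:
6 gray
  10 gray
    11 gray
      1 gray
        7 gray
        7 black
      1 black
      11→7: 7 black — skip
    11 black
    2 gray
    2 black
    4 gray
      8 gray
        8→6: 6 is gray → back edge
Back edge closes the cycle 6 → 10 → 4 → 8 → 6; its vertices are {4, 6, 8, 10}.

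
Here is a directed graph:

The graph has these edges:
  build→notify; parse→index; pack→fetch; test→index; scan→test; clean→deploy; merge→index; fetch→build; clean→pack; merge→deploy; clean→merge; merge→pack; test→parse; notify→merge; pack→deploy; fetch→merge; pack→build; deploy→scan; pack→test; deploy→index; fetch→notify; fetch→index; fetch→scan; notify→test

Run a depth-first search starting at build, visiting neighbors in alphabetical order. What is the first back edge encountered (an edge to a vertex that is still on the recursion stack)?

pack->build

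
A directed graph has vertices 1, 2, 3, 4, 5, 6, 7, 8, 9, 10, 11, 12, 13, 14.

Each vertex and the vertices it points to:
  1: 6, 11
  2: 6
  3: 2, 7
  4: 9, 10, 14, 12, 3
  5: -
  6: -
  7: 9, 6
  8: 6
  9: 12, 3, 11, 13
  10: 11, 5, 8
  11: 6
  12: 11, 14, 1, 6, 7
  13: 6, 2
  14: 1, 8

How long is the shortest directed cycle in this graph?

3

For each vertex v, BFS finds the shortest path from v back to v.
The shortest such closed walk is 12 → 7 → 9 → 12, length 3.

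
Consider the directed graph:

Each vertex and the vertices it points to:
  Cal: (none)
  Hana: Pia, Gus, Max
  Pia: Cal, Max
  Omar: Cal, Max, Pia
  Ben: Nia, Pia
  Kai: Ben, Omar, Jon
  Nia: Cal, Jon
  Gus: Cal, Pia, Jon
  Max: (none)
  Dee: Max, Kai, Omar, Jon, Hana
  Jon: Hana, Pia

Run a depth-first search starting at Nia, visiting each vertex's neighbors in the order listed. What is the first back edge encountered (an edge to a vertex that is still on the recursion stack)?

Gus->Jon

DFS from Nia (visiting each vertex's neighbors in the order listed); mark gray on enter, black on exit:
Nia gray
  Cal gray
  Cal black
  Jon gray
    Hana gray
      Pia gray
        Pia→Cal: Cal black — skip
        Max gray
        Max black
      Pia black
      Gus gray
        Gus→Cal: Cal black — skip
        Gus→Pia: Pia black — skip
        Gus→Jon: Jon is gray → back edge
First back edge: Gus → Jon.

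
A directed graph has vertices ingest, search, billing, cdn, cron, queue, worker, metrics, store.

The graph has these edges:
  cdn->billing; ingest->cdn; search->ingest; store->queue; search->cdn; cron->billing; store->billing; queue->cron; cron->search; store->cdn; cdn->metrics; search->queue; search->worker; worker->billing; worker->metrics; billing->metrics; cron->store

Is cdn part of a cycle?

cdn lies on a cycle iff there is a path from cdn back to itself.
Exploring from cdn, it never reaches itself; equivalently, its strongly connected component is a singleton.

No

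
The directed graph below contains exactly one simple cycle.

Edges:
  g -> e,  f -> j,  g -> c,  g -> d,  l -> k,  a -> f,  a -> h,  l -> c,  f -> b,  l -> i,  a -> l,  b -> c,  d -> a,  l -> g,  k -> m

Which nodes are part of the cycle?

a, d, g, l

DFS with gray/black marking from a:
a gray
  f gray
    j gray
    j black
    b gray
      c gray
      c black
    b black
  f black
  l gray
    k gray
      m gray
      m black
    k black
    g gray
      e gray
      e black
      g→c: c black — skip
      d gray
        d→a: a is gray → back edge
Back edge closes the cycle a → l → g → d → a; its vertices are {a, d, g, l}.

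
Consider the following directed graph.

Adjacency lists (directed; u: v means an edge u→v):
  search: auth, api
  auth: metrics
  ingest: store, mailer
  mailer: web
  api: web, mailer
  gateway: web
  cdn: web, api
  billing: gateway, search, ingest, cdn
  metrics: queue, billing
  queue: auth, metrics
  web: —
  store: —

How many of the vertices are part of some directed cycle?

A vertex is on a directed cycle iff it belongs to a strongly connected component of size ≥ 2 (or has a self-loop).
The vertices on cycles are {auth, queue, search, billing, metrics} — 5 in total.

5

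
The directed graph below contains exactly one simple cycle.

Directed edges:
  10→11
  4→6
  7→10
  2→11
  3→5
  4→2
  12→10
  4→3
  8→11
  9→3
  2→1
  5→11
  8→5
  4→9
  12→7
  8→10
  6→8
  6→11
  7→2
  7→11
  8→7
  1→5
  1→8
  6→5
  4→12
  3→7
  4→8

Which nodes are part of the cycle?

1, 2, 7, 8

DFS with gray/black marking from 2:
2 gray
  1 gray
    8 gray
      10 gray
        11 gray
        11 black
      10 black
      8→11: 11 black — skip
      7 gray
        7→10: 10 black — skip
        7→11: 11 black — skip
        7→2: 2 is gray → back edge
Back edge closes the cycle 2 → 1 → 8 → 7 → 2; its vertices are {1, 2, 7, 8}.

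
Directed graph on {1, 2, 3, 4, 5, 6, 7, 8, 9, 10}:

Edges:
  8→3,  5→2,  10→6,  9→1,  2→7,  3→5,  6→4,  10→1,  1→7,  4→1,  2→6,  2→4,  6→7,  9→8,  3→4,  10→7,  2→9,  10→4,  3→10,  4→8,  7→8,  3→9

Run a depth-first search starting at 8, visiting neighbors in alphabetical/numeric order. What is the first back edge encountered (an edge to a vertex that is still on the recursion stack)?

DFS from 8 (visiting neighbors in alphabetical/numeric order); mark gray on enter, black on exit:
8 gray
  3 gray
    4 gray
      1 gray
        7 gray
          7→8: 8 is gray → back edge
First back edge: 7 → 8.

7->8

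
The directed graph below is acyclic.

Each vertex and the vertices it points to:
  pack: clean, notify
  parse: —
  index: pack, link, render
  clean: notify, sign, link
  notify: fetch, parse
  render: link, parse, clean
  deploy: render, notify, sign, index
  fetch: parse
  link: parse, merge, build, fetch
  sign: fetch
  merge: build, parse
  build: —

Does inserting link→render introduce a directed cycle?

Adding link→render creates a cycle iff render can already reach link.
Path from render: render → link.
So render → … → link → render is a cycle.

Yes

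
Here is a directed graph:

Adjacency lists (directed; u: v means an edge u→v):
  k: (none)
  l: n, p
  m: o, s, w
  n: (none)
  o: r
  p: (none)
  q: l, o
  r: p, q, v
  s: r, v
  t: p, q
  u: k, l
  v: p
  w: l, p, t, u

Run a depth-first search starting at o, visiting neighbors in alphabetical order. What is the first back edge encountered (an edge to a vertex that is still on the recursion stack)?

q->o

DFS from o (visiting neighbors in alphabetical order); mark gray on enter, black on exit:
o gray
  r gray
    p gray
    p black
    q gray
      l gray
        n gray
        n black
        l→p: p black — skip
      l black
      q→o: o is gray → back edge
First back edge: q → o.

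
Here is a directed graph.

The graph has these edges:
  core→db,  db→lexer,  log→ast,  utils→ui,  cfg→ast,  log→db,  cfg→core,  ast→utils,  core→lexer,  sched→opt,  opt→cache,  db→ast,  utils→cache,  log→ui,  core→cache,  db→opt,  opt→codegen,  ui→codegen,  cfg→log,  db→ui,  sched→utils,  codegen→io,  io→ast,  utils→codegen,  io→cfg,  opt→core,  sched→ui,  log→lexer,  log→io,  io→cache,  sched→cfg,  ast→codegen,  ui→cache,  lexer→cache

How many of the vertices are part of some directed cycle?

10

A vertex is on a directed cycle iff it belongs to a strongly connected component of size ≥ 2 (or has a self-loop).
The vertices on cycles are {db, io, ui, ast, cfg, log, opt, core, utils, codegen} — 10 in total.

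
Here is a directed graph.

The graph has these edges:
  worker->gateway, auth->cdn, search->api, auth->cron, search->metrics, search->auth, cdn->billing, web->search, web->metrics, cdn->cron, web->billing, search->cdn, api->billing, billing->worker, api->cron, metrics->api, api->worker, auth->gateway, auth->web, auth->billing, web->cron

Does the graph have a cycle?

Yes

DFS with white/gray/black marking, starting from web:
web gray
  cron gray
  cron black
  search gray
    auth gray
      auth→web: web is gray → back edge
Back edge found, so a cycle exists: web → search → auth → web.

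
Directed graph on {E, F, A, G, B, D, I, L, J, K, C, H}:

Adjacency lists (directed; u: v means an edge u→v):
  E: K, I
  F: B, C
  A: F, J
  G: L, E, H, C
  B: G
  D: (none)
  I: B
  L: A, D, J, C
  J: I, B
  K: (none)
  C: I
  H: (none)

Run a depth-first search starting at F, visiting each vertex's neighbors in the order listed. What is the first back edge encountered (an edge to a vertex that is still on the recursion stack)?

A->F

DFS from F (visiting each vertex's neighbors in the order listed); mark gray on enter, black on exit:
F gray
  B gray
    G gray
      L gray
        A gray
          A→F: F is gray → back edge
First back edge: A → F.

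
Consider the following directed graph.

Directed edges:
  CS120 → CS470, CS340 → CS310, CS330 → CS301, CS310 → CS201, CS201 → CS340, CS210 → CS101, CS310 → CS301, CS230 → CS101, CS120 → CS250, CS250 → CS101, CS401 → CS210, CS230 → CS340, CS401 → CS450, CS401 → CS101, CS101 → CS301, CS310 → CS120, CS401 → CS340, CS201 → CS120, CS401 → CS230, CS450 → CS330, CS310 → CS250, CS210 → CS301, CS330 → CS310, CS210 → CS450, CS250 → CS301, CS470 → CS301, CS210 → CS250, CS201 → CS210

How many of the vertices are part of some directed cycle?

6

A vertex is on a directed cycle iff it belongs to a strongly connected component of size ≥ 2 (or has a self-loop).
The vertices on cycles are {CS201, CS210, CS310, CS330, CS340, CS450} — 6 in total.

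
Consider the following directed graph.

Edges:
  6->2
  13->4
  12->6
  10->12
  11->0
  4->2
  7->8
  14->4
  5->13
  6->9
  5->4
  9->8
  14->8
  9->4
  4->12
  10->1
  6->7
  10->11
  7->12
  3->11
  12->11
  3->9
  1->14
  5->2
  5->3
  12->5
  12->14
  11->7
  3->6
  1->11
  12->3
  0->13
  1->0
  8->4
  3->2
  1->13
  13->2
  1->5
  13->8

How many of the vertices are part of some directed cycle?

12

A vertex is on a directed cycle iff it belongs to a strongly connected component of size ≥ 2 (or has a self-loop).
The vertices on cycles are {0, 3, 4, 5, 6, 7, 8, 9, 11, 12, 13, 14} — 12 in total.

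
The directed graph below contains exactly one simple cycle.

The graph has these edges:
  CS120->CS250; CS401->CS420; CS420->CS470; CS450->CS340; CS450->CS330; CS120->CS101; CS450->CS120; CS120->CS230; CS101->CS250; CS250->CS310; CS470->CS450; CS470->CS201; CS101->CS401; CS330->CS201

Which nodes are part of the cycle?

CS101, CS120, CS401, CS420, CS450, CS470

DFS with gray/black marking from CS450:
CS450 gray
  CS330 gray
    CS201 gray
    CS201 black
  CS330 black
  CS340 gray
  CS340 black
  CS120 gray
    CS230 gray
    CS230 black
    CS101 gray
      CS250 gray
        CS310 gray
        CS310 black
      CS250 black
      CS401 gray
        CS420 gray
          CS470 gray
            CS470→CS450: CS450 is gray → back edge
Back edge closes the cycle CS450 → CS120 → CS101 → CS401 → CS420 → CS470 → CS450; its vertices are {CS101, CS120, CS401, CS420, CS450, CS470}.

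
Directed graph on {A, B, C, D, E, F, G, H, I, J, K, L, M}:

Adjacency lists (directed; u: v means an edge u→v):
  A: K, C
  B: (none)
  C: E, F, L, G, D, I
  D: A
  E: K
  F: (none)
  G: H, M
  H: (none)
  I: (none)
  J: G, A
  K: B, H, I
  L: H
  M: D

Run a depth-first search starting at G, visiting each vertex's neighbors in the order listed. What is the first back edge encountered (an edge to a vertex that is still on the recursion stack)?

DFS from G (visiting each vertex's neighbors in the order listed); mark gray on enter, black on exit:
G gray
  H gray
  H black
  M gray
    D gray
      A gray
        K gray
          B gray
          B black
          K→H: H black — skip
          I gray
          I black
        K black
        C gray
          E gray
            E→K: K black — skip
          E black
          F gray
          F black
          L gray
            L→H: H black — skip
          L black
          C→G: G is gray → back edge
First back edge: C → G.

C→G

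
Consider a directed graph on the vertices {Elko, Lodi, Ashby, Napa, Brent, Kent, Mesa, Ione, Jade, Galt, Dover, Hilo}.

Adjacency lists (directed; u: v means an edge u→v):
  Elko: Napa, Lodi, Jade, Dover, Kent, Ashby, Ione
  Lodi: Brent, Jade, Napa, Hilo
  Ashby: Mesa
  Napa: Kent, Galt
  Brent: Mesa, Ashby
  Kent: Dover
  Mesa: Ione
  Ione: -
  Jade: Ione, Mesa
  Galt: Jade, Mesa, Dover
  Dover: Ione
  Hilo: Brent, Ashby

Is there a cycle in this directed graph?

No

DFS with white/gray/black marking, starting from Kent:
Kent gray
  Dover gray
    Ione gray
    Ione black
  Dover black
Kent black
Elko gray
  Napa gray
    Napa→Kent: Kent black — skip
    Galt gray
      Jade gray
        Jade→Ione: Ione black — skip
        Mesa gray
          Mesa→Ione: Ione black — skip
        Mesa black
      Jade black
      Galt→Mesa: Mesa black — skip
      Galt→Dover: Dover black — skip
    Galt black
  Napa black
  Lodi gray
    Brent gray
      Brent→Mesa: Mesa black — skip
      Ashby gray
        Ashby→Mesa: Mesa black — skip
      Ashby black
    Brent black
    Lodi→Jade: Jade black — skip
    Lodi→Napa: Napa black — skip
    Hilo gray
      Hilo→Brent: Brent black — skip
      Hilo→Ashby: Ashby black — skip
    Hilo black
  Lodi black
  Elko→Jade: Jade black — skip
  Elko→Dover: Dover black — skip
  Elko→Kent: Kent black — skip
  Elko→Ashby: Ashby black — skip
  Elko→Ione: Ione black — skip
Elko black
Every edge goes to a white or black vertex — no back edge, so the graph is acyclic.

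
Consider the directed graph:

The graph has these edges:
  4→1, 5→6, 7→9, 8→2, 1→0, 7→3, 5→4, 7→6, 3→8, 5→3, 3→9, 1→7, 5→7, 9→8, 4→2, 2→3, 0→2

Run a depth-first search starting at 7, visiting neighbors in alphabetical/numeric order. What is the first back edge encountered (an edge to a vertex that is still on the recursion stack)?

2->3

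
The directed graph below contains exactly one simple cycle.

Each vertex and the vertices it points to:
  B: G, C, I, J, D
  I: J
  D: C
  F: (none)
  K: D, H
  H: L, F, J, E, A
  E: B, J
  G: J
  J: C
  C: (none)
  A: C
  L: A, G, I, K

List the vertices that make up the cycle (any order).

DFS with gray/black marking from H:
H gray
  L gray
    A gray
      C gray
      C black
    A black
    G gray
      J gray
        J→C: C black — skip
      J black
    G black
    I gray
      I→J: J black — skip
    I black
    K gray
      D gray
        D→C: C black — skip
      D black
      K→H: H is gray → back edge
Back edge closes the cycle H → L → K → H; its vertices are {H, K, L}.

H, K, L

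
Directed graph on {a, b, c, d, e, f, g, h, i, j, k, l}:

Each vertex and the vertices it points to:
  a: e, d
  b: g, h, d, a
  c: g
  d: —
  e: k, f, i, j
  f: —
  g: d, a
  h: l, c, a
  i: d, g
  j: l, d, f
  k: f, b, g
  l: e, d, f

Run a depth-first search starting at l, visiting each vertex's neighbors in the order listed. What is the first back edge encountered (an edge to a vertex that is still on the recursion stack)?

DFS from l (visiting each vertex's neighbors in the order listed); mark gray on enter, black on exit:
l gray
  e gray
    k gray
      f gray
      f black
      b gray
        g gray
          d gray
          d black
          a gray
            a→e: e is gray → back edge
First back edge: a → e.

a→e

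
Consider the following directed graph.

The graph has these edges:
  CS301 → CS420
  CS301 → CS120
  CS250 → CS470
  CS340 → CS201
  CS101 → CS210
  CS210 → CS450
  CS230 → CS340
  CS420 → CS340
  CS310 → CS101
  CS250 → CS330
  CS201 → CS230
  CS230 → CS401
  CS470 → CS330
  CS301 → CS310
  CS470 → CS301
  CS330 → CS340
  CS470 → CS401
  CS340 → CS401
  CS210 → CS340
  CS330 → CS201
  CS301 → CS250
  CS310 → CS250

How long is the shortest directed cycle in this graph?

For each vertex v, BFS finds the shortest path from v back to v.
The shortest such closed walk is CS250 → CS470 → CS301 → CS250, length 3.

3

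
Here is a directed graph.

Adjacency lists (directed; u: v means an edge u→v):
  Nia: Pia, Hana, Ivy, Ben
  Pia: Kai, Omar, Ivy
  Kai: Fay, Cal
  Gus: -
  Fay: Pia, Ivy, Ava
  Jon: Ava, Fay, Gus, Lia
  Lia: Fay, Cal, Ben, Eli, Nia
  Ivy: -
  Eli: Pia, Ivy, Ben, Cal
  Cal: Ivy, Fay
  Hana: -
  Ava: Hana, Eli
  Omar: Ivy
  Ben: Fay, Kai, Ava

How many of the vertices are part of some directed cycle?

7

A vertex is on a directed cycle iff it belongs to a strongly connected component of size ≥ 2 (or has a self-loop).
The vertices on cycles are {Ava, Ben, Cal, Eli, Fay, Kai, Pia} — 7 in total.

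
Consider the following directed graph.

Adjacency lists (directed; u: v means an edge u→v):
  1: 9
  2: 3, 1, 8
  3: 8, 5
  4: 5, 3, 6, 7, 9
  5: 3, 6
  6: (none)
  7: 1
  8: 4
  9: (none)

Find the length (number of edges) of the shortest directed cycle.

2

For each vertex v, BFS finds the shortest path from v back to v.
The shortest such closed walk is 3 → 5 → 3, length 2.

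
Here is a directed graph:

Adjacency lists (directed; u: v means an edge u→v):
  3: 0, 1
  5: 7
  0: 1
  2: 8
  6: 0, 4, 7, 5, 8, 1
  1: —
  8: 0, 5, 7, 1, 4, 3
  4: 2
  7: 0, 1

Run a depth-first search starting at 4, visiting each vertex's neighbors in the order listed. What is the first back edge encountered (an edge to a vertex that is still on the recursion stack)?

8->4

DFS from 4 (visiting each vertex's neighbors in the order listed); mark gray on enter, black on exit:
4 gray
  2 gray
    8 gray
      0 gray
        1 gray
        1 black
      0 black
      5 gray
        7 gray
          7→0: 0 black — skip
          7→1: 1 black — skip
        7 black
      5 black
      8→7: 7 black — skip
      8→1: 1 black — skip
      8→4: 4 is gray → back edge
First back edge: 8 → 4.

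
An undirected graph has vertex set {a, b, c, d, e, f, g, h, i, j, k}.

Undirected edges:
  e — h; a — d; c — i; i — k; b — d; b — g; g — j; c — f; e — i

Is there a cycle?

No

DFS, tracking each vertex's parent; an edge to a visited non-parent vertex closes a cycle.
Start from h:
visit h (parent –)
  visit e (parent h)
    visit i (parent e)
      i–e: parent, skip
      visit c (parent i)
        c–i: parent, skip
        visit f (parent c)
          f–c: parent, skip
      visit k (parent i)
        k–i: parent, skip
    e–h: parent, skip
visit a (parent –)
  visit d (parent a)
    visit b (parent d)
      visit g (parent b)
        visit j (parent g)
          j–g: parent, skip
        g–b: parent, skip
      b–d: parent, skip
    d–a: parent, skip
No non-parent visited neighbor found — the graph is a forest.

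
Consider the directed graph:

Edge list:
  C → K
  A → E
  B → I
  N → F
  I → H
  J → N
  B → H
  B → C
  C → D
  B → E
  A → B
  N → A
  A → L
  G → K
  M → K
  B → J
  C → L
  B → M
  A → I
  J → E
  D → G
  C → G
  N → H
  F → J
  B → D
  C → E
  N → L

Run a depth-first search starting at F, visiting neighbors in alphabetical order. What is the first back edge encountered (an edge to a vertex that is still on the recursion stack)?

DFS from F (visiting neighbors in alphabetical order); mark gray on enter, black on exit:
F gray
  J gray
    E gray
    E black
    N gray
      A gray
        B gray
          C gray
            D gray
              G gray
                K gray
                K black
              G black
            D black
            C→E: E black — skip
            C→G: G black — skip
            C→K: K black — skip
            L gray
            L black
          C black
          B→D: D black — skip
          B→E: E black — skip
          H gray
          H black
          I gray
            I→H: H black — skip
          I black
          B→J: J is gray → back edge
First back edge: B → J.

B→J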